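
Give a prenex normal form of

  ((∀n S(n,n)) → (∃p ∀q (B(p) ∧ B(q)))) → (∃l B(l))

∀n ∀p ∃q ∃l (S(n,n) ∧ (¬B(p) ∨ ¬B(q)) ∨ B(l))

Eliminate → and ↔ using ¬ and ∨.
  ¬(¬(∀n S(n,n)) ∨ (∃p ∀q (B(p) ∧ B(q)))) ∨ (∃l B(l))
Push ¬ through the quantifiers and connectives to reach negation normal form:
  (∀n S(n,n)) ∧ (∀p ∃q (¬B(p) ∨ ¬B(q))) ∨ (∃l B(l))
All bound variables are already distinct, so no renaming is needed.
Extract every quantifier outward, since the variables are now distinct and don't occur free across branches:
  ∀n ∀p ∃q ∃l (S(n,n) ∧ (¬B(p) ∨ ¬B(q)) ∨ B(l))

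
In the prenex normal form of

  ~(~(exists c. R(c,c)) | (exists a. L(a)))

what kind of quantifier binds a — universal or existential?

Move each ¬ inward, flipping quantifiers it crosses:
  (exists c. R(c,c)) & (forall a. ~L(a))
All bound variables are already distinct, so no renaming is needed.
Finally move all quantifiers to the prefix:
  exists c. forall a. (R(c,c) & ~L(a))
The quantifier exists a sits under an odd number of negations, so it flips to forall a.

universal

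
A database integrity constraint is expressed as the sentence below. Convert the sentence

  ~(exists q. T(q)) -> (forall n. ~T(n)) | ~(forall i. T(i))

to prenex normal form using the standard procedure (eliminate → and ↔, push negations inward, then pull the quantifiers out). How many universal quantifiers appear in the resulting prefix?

1

Rewrite implications/biconditionals: A → B as ¬A ∨ B.
  ~~(exists q. T(q)) | (forall n. ~T(n)) | ~(forall i. T(i))
Push ¬ through the quantifiers and connectives to reach negation normal form:
  (exists q. T(q)) | (forall n. ~T(n)) | (exists i. ~T(i))
All bound variables are already distinct, so no renaming is needed.
Finally move all quantifiers to the prefix:
  exists q. forall n. exists i. (T(q) | ~T(n) | ~T(i))
The prefix is exists q forall n exists i: 1 universal, 2 existential.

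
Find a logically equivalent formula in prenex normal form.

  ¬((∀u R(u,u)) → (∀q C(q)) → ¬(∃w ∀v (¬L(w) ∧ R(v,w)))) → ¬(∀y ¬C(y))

First replace A → B with ¬A ∨ B.
  ¬¬(¬(∀u R(u,u)) ∨ ¬(∀q C(q)) ∨ ¬(∃w ∀v (¬L(w) ∧ R(v,w)))) ∨ ¬(∀y ¬C(y))
Move each ¬ inward, flipping quantifiers it crosses:
  (∃u ¬R(u,u)) ∨ (∃q ¬C(q)) ∨ (∀w ∃v (L(w) ∨ ¬R(v,w))) ∨ (∃y C(y))
All bound variables are already distinct, so no renaming is needed.
Finally move all quantifiers to the prefix:
  ∃u ∃q ∀w ∃v ∃y (¬R(u,u) ∨ ¬C(q) ∨ L(w) ∨ ¬R(v,w) ∨ C(y))

∃u ∃q ∀w ∃v ∃y (¬R(u,u) ∨ ¬C(q) ∨ L(w) ∨ ¬R(v,w) ∨ C(y))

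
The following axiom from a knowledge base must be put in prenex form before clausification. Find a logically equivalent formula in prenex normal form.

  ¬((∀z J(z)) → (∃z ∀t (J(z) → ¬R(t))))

Eliminate → and ↔ using ¬ and ∨.
  ¬(¬(∀z J(z)) ∨ (∃z ∀t (¬J(z) ∨ ¬R(t))))
Push ¬ through the quantifiers and connectives to reach negation normal form:
  (∀z J(z)) ∧ (∀z ∃t (J(z) ∧ R(t)))
Give each quantifier a distinct variable: z↦y1.
  (∀z J(z)) ∧ (∀y1 ∃t (J(y1) ∧ R(t)))
Extract every quantifier outward, since the variables are now distinct and don't occur free across branches:
  ∀z ∀y1 ∃t (J(z) ∧ J(y1) ∧ R(t))

∀z ∀y1 ∃t (J(z) ∧ J(y1) ∧ R(t))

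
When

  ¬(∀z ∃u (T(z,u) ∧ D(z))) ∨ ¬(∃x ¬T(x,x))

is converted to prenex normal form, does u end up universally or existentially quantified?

Drive negations inward (¬∀x A ≡ ∃x ¬A, ¬∃x A ≡ ∀x ¬A, De Morgan for ∧/∨):
  (∃z ∀u (¬T(z,u) ∨ ¬D(z))) ∨ (∀x T(x,x))
All bound variables are already distinct, so no renaming is needed.
Extract every quantifier outward, since the variables are now distinct and don't occur free across branches:
  ∃z ∀u ∀x (¬T(z,u) ∨ ¬D(z) ∨ T(x,x))
The quantifier ∃u sits under an odd number of negations, so it flips to ∀u.

universal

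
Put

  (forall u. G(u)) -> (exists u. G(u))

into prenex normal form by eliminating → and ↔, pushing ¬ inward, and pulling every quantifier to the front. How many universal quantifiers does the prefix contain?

0

First replace A → B with ¬A ∨ B.
  ~(forall u. G(u)) | (exists u. G(u))
Push ¬ through the quantifiers and connectives to reach negation normal form:
  (exists u. ~G(u)) | (exists u. G(u))
Give each quantifier a distinct variable: u↦u1.
  (exists u. ~G(u)) | (exists u1. G(u1))
Finally move all quantifiers to the prefix:
  exists u. exists u1. (~G(u) | G(u1))
The prefix is exists u exists u1: 0 universal, 2 existential.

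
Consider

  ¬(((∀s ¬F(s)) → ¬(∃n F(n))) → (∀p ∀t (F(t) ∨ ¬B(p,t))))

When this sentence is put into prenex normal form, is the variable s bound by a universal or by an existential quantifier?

First replace A → B with ¬A ∨ B.
  ¬(¬(¬(∀s ¬F(s)) ∨ ¬(∃n F(n))) ∨ (∀p ∀t (F(t) ∨ ¬B(p,t))))
Push ¬ through the quantifiers and connectives to reach negation normal form:
  ((∃s F(s)) ∨ (∀n ¬F(n))) ∧ (∃p ∃t (¬F(t) ∧ B(p,t)))
All bound variables are already distinct, so no renaming is needed.
Extract every quantifier outward, since the variables are now distinct and don't occur free across branches:
  ∃s ∀n ∃p ∃t ((F(s) ∨ ¬F(n)) ∧ ¬F(t) ∧ B(p,t))
The quantifier ∀s sits under an odd number of negations (counting the antecedent side of each →), so it flips to ∃s.

existential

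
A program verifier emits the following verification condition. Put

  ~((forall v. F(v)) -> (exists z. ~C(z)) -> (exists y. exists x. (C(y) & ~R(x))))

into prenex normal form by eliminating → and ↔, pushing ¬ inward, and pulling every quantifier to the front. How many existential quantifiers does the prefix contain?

1

First replace A → B with ¬A ∨ B.
  ~(~(forall v. F(v)) | ~(exists z. ~C(z)) | (exists y. exists x. (C(y) & ~R(x))))
Drive negations inward (¬∀x A ≡ ∃x ¬A, ¬∃x A ≡ ∀x ¬A, De Morgan for ∧/∨):
  (forall v. F(v)) & (exists z. ~C(z)) & (forall y. forall x. (~C(y) | R(x)))
All bound variables are already distinct, so no renaming is needed.
Pull the quantifiers to the front (each side's bound variable is not free in the other side):
  forall v. exists z. forall y. forall x. (F(v) & ~C(z) & (~C(y) | R(x)))
The prefix is forall v exists z forall y forall x: 3 universal, 1 existential.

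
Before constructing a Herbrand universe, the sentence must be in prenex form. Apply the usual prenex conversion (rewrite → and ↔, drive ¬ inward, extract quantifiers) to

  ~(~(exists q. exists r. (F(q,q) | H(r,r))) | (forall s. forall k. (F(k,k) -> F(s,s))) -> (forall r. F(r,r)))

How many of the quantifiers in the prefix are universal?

4

Eliminate → and ↔ using ¬ and ∨.
  ~(~(~(exists q. exists r. (F(q,q) | H(r,r))) | (forall s. forall k. (~F(k,k) | F(s,s)))) | (forall r. F(r,r)))
Push ¬ through the quantifiers and connectives to reach negation normal form:
  ((forall q. forall r. (~F(q,q) & ~H(r,r))) | (forall s. forall k. (~F(k,k) | F(s,s)))) & (exists r. ~F(r,r))
Standardize variables apart so no two quantifiers bind the same name: r↦v1.
  ((forall q. forall r. (~F(q,q) & ~H(r,r))) | (forall s. forall k. (~F(k,k) | F(s,s)))) & (exists v1. ~F(v1,v1))
Finally move all quantifiers to the prefix:
  forall q. forall r. forall s. forall k. exists v1. ((~F(q,q) & ~H(r,r) | ~F(k,k) | F(s,s)) & ~F(v1,v1))
The prefix is forall q forall r forall s forall k exists v1: 4 universal, 1 existential.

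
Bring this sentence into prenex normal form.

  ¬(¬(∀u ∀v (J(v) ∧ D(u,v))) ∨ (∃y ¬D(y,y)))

∀u ∀v ∀y (J(v) ∧ D(u,v) ∧ D(y,y))

Move each ¬ inward, flipping quantifiers it crosses:
  (∀u ∀v (J(v) ∧ D(u,v))) ∧ (∀y D(y,y))
All bound variables are already distinct, so no renaming is needed.
Extract every quantifier outward, since the variables are now distinct and don't occur free across branches:
  ∀u ∀v ∀y (J(v) ∧ D(u,v) ∧ D(y,y))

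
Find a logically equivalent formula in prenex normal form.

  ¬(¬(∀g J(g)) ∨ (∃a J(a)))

∀g ∀a (J(g) ∧ ¬J(a))

Move each ¬ inward, flipping quantifiers it crosses:
  (∀g J(g)) ∧ (∀a ¬J(a))
All bound variables are already distinct, so no renaming is needed.
Extract every quantifier outward, since the variables are now distinct and don't occur free across branches:
  ∀g ∀a (J(g) ∧ ¬J(a))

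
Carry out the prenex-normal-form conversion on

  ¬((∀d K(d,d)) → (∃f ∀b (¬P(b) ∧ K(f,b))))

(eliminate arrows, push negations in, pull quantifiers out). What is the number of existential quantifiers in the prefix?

Eliminate → and ↔ using ¬ and ∨.
  ¬(¬(∀d K(d,d)) ∨ (∃f ∀b (¬P(b) ∧ K(f,b))))
Move each ¬ inward, flipping quantifiers it crosses:
  (∀d K(d,d)) ∧ (∀f ∃b (P(b) ∨ ¬K(f,b)))
All bound variables are already distinct, so no renaming is needed.
Finally move all quantifiers to the prefix:
  ∀d ∀f ∃b (K(d,d) ∧ (P(b) ∨ ¬K(f,b)))
The prefix is ∀d ∀f ∃b: 2 universal, 1 existential.

1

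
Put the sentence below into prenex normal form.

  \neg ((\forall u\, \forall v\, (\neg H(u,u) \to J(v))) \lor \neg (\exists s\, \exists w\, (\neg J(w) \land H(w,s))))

\exists u\, \exists v\, \exists s\, \exists w\, (\neg H(u,u) \land \neg J(v) \land \neg J(w) \land H(w,s))

First replace A → B with ¬A ∨ B.
  \neg ((\forall u\, \forall v\, (\neg \neg H(u,u) \lor J(v))) \lor \neg (\exists s\, \exists w\, (\neg J(w) \land H(w,s))))
Push ¬ through the quantifiers and connectives to reach negation normal form:
  (\exists u\, \exists v\, (\neg H(u,u) \land \neg J(v))) \land (\exists s\, \exists w\, (\neg J(w) \land H(w,s)))
Extract every quantifier outward, since the variables are now distinct and don't occur free across branches:
  \exists u\, \exists v\, \exists s\, \exists w\, (\neg H(u,u) \land \neg J(v) \land \neg J(w) \land H(w,s))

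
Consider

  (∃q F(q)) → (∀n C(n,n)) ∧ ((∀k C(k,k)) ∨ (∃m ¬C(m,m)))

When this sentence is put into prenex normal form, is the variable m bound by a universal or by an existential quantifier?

existential

Eliminate → and ↔ using ¬ and ∨.
  ¬(∃q F(q)) ∨ (∀n C(n,n)) ∧ ((∀k C(k,k)) ∨ (∃m ¬C(m,m)))
Push ¬ through the quantifiers and connectives to reach negation normal form:
  (∀q ¬F(q)) ∨ (∀n C(n,n)) ∧ ((∀k C(k,k)) ∨ (∃m ¬C(m,m)))
All bound variables are already distinct, so no renaming is needed.
Finally move all quantifiers to the prefix:
  ∀q ∀n ∀k ∃m (¬F(q) ∨ C(n,n) ∧ (C(k,k) ∨ ¬C(m,m)))
The quantifier ∃m sits under an even number of negations (counting the antecedent side of each →), so it remains existential.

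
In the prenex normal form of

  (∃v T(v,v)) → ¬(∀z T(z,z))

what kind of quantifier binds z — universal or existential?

First replace A → B with ¬A ∨ B.
  ¬(∃v T(v,v)) ∨ ¬(∀z T(z,z))
Push ¬ through the quantifiers and connectives to reach negation normal form:
  (∀v ¬T(v,v)) ∨ (∃z ¬T(z,z))
All bound variables are already distinct, so no renaming is needed.
Finally move all quantifiers to the prefix:
  ∀v ∃z (¬T(v,v) ∨ ¬T(z,z))
The quantifier ∀z sits under an odd number of negations (counting the antecedent side of each →), so it flips to ∃z.

existential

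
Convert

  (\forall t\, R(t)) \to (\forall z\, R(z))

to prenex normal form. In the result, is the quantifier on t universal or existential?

Eliminate → and ↔ using ¬ and ∨.
  \neg (\forall t\, R(t)) \lor (\forall z\, R(z))
Push ¬ through the quantifiers and connectives to reach negation normal form:
  (\exists t\, \neg R(t)) \lor (\forall z\, R(z))
Finally move all quantifiers to the prefix:
  \exists t\, \forall z\, (\neg R(t) \lor R(z))
The quantifier \forall t sits under an odd number of negations (counting the antecedent side of each →), so it flips to \exists t.

existential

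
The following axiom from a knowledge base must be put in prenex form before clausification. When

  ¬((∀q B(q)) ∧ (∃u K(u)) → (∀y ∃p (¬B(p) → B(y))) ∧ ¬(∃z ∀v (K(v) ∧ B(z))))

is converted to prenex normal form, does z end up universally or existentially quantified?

Eliminate → and ↔ using ¬ and ∨.
  ¬(¬((∀q B(q)) ∧ (∃u K(u))) ∨ (∀y ∃p (¬¬B(p) ∨ B(y))) ∧ ¬(∃z ∀v (K(v) ∧ B(z))))
Push ¬ through the quantifiers and connectives to reach negation normal form:
  (∀q B(q)) ∧ (∃u K(u)) ∧ ((∃y ∀p (¬B(p) ∧ ¬B(y))) ∨ (∃z ∀v (K(v) ∧ B(z))))
All bound variables are already distinct, so no renaming is needed.
Pull the quantifiers to the front (each side's bound variable is not free in the other side):
  ∀q ∃u ∃y ∀p ∃z ∀v (B(q) ∧ K(u) ∧ (¬B(p) ∧ ¬B(y) ∨ K(v) ∧ B(z)))
The quantifier ∃z sits under an even number of negations (counting the antecedent side of each →), so it remains existential.

existential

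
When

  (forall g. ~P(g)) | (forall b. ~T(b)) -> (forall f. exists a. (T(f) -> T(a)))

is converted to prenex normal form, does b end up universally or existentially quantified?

Eliminate → and ↔ using ¬ and ∨.
  ~((forall g. ~P(g)) | (forall b. ~T(b))) | (forall f. exists a. (~T(f) | T(a)))
Push ¬ through the quantifiers and connectives to reach negation normal form:
  (exists g. P(g)) & (exists b. T(b)) | (forall f. exists a. (~T(f) | T(a)))
Finally move all quantifiers to the prefix:
  exists g. exists b. forall f. exists a. (P(g) & T(b) | ~T(f) | T(a))
The quantifier forall b sits under an odd number of negations (counting the antecedent side of each →), so it flips to exists b.

existential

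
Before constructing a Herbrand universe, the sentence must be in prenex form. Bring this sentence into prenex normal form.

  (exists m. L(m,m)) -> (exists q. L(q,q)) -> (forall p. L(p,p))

forall m. forall q. forall p. (~L(m,m) | ~L(q,q) | L(p,p))

First replace A → B with ¬A ∨ B.
  ~(exists m. L(m,m)) | ~(exists q. L(q,q)) | (forall p. L(p,p))
Move each ¬ inward, flipping quantifiers it crosses:
  (forall m. ~L(m,m)) | (forall q. ~L(q,q)) | (forall p. L(p,p))
Pull the quantifiers to the front (each side's bound variable is not free in the other side):
  forall m. forall q. forall p. (~L(m,m) | ~L(q,q) | L(p,p))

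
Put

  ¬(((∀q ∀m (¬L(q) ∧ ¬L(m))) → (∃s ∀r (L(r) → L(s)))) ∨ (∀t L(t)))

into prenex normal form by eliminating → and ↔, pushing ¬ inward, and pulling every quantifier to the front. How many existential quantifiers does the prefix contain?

Rewrite implications/biconditionals: A → B as ¬A ∨ B.
  ¬(¬(∀q ∀m (¬L(q) ∧ ¬L(m))) ∨ (∃s ∀r (¬L(r) ∨ L(s))) ∨ (∀t L(t)))
Drive negations inward (¬∀x A ≡ ∃x ¬A, ¬∃x A ≡ ∀x ¬A, De Morgan for ∧/∨):
  (∀q ∀m (¬L(q) ∧ ¬L(m))) ∧ (∀s ∃r (L(r) ∧ ¬L(s))) ∧ (∃t ¬L(t))
All bound variables are already distinct, so no renaming is needed.
Pull the quantifiers to the front (each side's bound variable is not free in the other side):
  ∀q ∀m ∀s ∃r ∃t (¬L(q) ∧ ¬L(m) ∧ L(r) ∧ ¬L(s) ∧ ¬L(t))
The prefix is ∀q ∀m ∀s ∃r ∃t: 3 universal, 2 existential.

2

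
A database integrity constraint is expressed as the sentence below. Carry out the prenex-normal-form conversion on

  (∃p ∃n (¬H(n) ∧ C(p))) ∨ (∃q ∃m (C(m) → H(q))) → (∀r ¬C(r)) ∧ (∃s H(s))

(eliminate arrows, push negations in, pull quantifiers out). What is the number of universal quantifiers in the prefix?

Rewrite implications/biconditionals: A → B as ¬A ∨ B.
  ¬((∃p ∃n (¬H(n) ∧ C(p))) ∨ (∃q ∃m (¬C(m) ∨ H(q)))) ∨ (∀r ¬C(r)) ∧ (∃s H(s))
Push ¬ through the quantifiers and connectives to reach negation normal form:
  (∀p ∀n (H(n) ∨ ¬C(p))) ∧ (∀q ∀m (C(m) ∧ ¬H(q))) ∨ (∀r ¬C(r)) ∧ (∃s H(s))
All bound variables are already distinct, so no renaming is needed.
Extract every quantifier outward, since the variables are now distinct and don't occur free across branches:
  ∀p ∀n ∀q ∀m ∀r ∃s ((H(n) ∨ ¬C(p)) ∧ C(m) ∧ ¬H(q) ∨ ¬C(r) ∧ H(s))
The prefix is ∀p ∀n ∀q ∀m ∀r ∃s: 5 universal, 1 existential.

5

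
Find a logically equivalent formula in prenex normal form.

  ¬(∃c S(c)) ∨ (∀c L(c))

∀c ∀q (¬S(c) ∨ L(q))

Drive negations inward (¬∀x A ≡ ∃x ¬A, ¬∃x A ≡ ∀x ¬A, De Morgan for ∧/∨):
  (∀c ¬S(c)) ∨ (∀c L(c))
Standardize variables apart so no two quantifiers bind the same name: c↦q.
  (∀c ¬S(c)) ∨ (∀q L(q))
Pull the quantifiers to the front (each side's bound variable is not free in the other side):
  ∀c ∀q (¬S(c) ∨ L(q))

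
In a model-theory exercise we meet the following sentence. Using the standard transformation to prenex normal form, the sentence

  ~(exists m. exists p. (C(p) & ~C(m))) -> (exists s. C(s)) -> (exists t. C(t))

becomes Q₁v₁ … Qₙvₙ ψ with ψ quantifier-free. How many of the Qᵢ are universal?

1

Eliminate → and ↔ using ¬ and ∨.
  ~~(exists m. exists p. (C(p) & ~C(m))) | ~(exists s. C(s)) | (exists t. C(t))
Drive negations inward (¬∀x A ≡ ∃x ¬A, ¬∃x A ≡ ∀x ¬A, De Morgan for ∧/∨):
  (exists m. exists p. (C(p) & ~C(m))) | (forall s. ~C(s)) | (exists t. C(t))
All bound variables are already distinct, so no renaming is needed.
Extract every quantifier outward, since the variables are now distinct and don't occur free across branches:
  exists m. exists p. forall s. exists t. (C(p) & ~C(m) | ~C(s) | C(t))
The prefix is exists m exists p forall s exists t: 1 universal, 3 existential.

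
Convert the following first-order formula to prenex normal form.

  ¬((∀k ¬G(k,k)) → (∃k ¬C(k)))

∀k ∀y (¬G(k,k) ∧ C(y))

Eliminate → and ↔ using ¬ and ∨.
  ¬(¬(∀k ¬G(k,k)) ∨ (∃k ¬C(k)))
Push ¬ through the quantifiers and connectives to reach negation normal form:
  (∀k ¬G(k,k)) ∧ (∀k C(k))
Rename bound variables to avoid capture: k↦y.
  (∀k ¬G(k,k)) ∧ (∀y C(y))
Pull the quantifiers to the front (each side's bound variable is not free in the other side):
  ∀k ∀y (¬G(k,k) ∧ C(y))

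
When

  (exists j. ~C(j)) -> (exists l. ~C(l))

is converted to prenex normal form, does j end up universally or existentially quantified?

universal

First replace A → B with ¬A ∨ B.
  ~(exists j. ~C(j)) | (exists l. ~C(l))
Push ¬ through the quantifiers and connectives to reach negation normal form:
  (forall j. C(j)) | (exists l. ~C(l))
All bound variables are already distinct, so no renaming is needed.
Pull the quantifiers to the front (each side's bound variable is not free in the other side):
  forall j. exists l. (C(j) | ~C(l))
The quantifier exists j sits under an odd number of negations (counting the antecedent side of each →), so it flips to forall j.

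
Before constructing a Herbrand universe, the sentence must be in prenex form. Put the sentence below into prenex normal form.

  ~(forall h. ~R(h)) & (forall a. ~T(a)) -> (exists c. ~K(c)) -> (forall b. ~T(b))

Eliminate → and ↔ using ¬ and ∨.
  ~(~(forall h. ~R(h)) & (forall a. ~T(a))) | ~(exists c. ~K(c)) | (forall b. ~T(b))
Move each ¬ inward, flipping quantifiers it crosses:
  (forall h. ~R(h)) | (exists a. T(a)) | (forall c. K(c)) | (forall b. ~T(b))
All bound variables are already distinct, so no renaming is needed.
Extract every quantifier outward, since the variables are now distinct and don't occur free across branches:
  forall h. exists a. forall c. forall b. (~R(h) | T(a) | K(c) | ~T(b))

forall h. exists a. forall c. forall b. (~R(h) | T(a) | K(c) | ~T(b))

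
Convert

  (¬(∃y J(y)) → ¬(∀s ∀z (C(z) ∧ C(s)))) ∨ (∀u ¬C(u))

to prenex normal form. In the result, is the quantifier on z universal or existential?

First replace A → B with ¬A ∨ B.
  ¬¬(∃y J(y)) ∨ ¬(∀s ∀z (C(z) ∧ C(s))) ∨ (∀u ¬C(u))
Push ¬ through the quantifiers and connectives to reach negation normal form:
  (∃y J(y)) ∨ (∃s ∃z (¬C(z) ∨ ¬C(s))) ∨ (∀u ¬C(u))
Pull the quantifiers to the front (each side's bound variable is not free in the other side):
  ∃y ∃s ∃z ∀u (J(y) ∨ ¬C(z) ∨ ¬C(s) ∨ ¬C(u))
The quantifier ∀z sits under an odd number of negations (counting the antecedent side of each →), so it flips to ∃z.

existential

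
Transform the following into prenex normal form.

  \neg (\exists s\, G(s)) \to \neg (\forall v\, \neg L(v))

Rewrite implications/biconditionals: A → B as ¬A ∨ B.
  \neg \neg (\exists s\, G(s)) \lor \neg (\forall v\, \neg L(v))
Push ¬ through the quantifiers and connectives to reach negation normal form:
  (\exists s\, G(s)) \lor (\exists v\, L(v))
Extract every quantifier outward, since the variables are now distinct and don't occur free across branches:
  \exists s\, \exists v\, (G(s) \lor L(v))

\exists s\, \exists v\, (G(s) \lor L(v))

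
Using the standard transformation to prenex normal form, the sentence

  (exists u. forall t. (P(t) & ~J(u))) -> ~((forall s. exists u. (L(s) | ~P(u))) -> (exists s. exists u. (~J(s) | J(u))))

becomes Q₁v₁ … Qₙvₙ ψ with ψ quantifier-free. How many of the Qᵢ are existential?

2

First replace A → B with ¬A ∨ B.
  ~(exists u. forall t. (P(t) & ~J(u))) | ~(~(forall s. exists u. (L(s) | ~P(u))) | (exists s. exists u. (~J(s) | J(u))))
Drive negations inward (¬∀x A ≡ ∃x ¬A, ¬∃x A ≡ ∀x ¬A, De Morgan for ∧/∨):
  (forall u. exists t. (~P(t) | J(u))) | (forall s. exists u. (L(s) | ~P(u))) & (forall s. forall u. (J(s) & ~J(u)))
Give each quantifier a distinct variable: u↦x, s↦p, u↦u1.
  (forall u. exists t. (~P(t) | J(u))) | (forall s. exists x. (L(s) | ~P(x))) & (forall p. forall u1. (J(p) & ~J(u1)))
Finally move all quantifiers to the prefix:
  forall u. exists t. forall s. exists x. forall p. forall u1. (~P(t) | J(u) | (L(s) | ~P(x)) & J(p) & ~J(u1))
The prefix is forall u exists t forall s exists x forall p forall u1: 4 universal, 2 existential.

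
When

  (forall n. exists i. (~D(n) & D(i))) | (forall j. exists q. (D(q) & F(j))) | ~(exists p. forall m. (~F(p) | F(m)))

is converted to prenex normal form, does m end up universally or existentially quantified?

existential

Drive negations inward (¬∀x A ≡ ∃x ¬A, ¬∃x A ≡ ∀x ¬A, De Morgan for ∧/∨):
  (forall n. exists i. (~D(n) & D(i))) | (forall j. exists q. (D(q) & F(j))) | (forall p. exists m. (F(p) & ~F(m)))
All bound variables are already distinct, so no renaming is needed.
Pull the quantifiers to the front (each side's bound variable is not free in the other side):
  forall n. exists i. forall j. exists q. forall p. exists m. (~D(n) & D(i) | D(q) & F(j) | F(p) & ~F(m))
The quantifier forall m sits under an odd number of negations, so it flips to exists m.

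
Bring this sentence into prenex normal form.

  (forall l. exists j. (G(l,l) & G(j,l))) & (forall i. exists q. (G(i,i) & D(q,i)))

Finally move all quantifiers to the prefix:
  forall l. exists j. forall i. exists q. (G(l,l) & G(j,l) & G(i,i) & D(q,i))

forall l. exists j. forall i. exists q. (G(l,l) & G(j,l) & G(i,i) & D(q,i))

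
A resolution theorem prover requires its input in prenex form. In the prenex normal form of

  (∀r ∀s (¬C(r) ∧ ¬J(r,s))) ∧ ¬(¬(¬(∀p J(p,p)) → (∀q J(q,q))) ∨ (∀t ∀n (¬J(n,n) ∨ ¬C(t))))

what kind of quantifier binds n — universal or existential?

Eliminate → and ↔ using ¬ and ∨.
  (∀r ∀s (¬C(r) ∧ ¬J(r,s))) ∧ ¬(¬(¬¬(∀p J(p,p)) ∨ (∀q J(q,q))) ∨ (∀t ∀n (¬J(n,n) ∨ ¬C(t))))
Push ¬ through the quantifiers and connectives to reach negation normal form:
  (∀r ∀s (¬C(r) ∧ ¬J(r,s))) ∧ ((∀p J(p,p)) ∨ (∀q J(q,q))) ∧ (∃t ∃n (J(n,n) ∧ C(t)))
Extract every quantifier outward, since the variables are now distinct and don't occur free across branches:
  ∀r ∀s ∀p ∀q ∃t ∃n (¬C(r) ∧ ¬J(r,s) ∧ (J(p,p) ∨ J(q,q)) ∧ J(n,n) ∧ C(t))
The quantifier ∀n sits under an odd number of negations (counting the antecedent side of each →), so it flips to ∃n.

existential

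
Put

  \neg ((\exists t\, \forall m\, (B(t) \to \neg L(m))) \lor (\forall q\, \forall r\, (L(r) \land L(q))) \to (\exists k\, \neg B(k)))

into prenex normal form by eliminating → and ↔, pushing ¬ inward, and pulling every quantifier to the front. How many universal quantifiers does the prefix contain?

4

Rewrite implications/biconditionals: A → B as ¬A ∨ B.
  \neg (\neg ((\exists t\, \forall m\, (\neg B(t) \lor \neg L(m))) \lor (\forall q\, \forall r\, (L(r) \land L(q)))) \lor (\exists k\, \neg B(k)))
Move each ¬ inward, flipping quantifiers it crosses:
  ((\exists t\, \forall m\, (\neg B(t) \lor \neg L(m))) \lor (\forall q\, \forall r\, (L(r) \land L(q)))) \land (\forall k\, B(k))
Extract every quantifier outward, since the variables are now distinct and don't occur free across branches:
  \exists t\, \forall m\, \forall q\, \forall r\, \forall k\, ((\neg B(t) \lor \neg L(m) \lor L(r) \land L(q)) \land B(k))
The prefix is \exists t \forall m \forall q \forall r \forall k: 4 universal, 1 existential.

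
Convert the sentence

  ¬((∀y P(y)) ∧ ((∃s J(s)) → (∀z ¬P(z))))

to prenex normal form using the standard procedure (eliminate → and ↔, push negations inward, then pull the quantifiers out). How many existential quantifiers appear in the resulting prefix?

Rewrite implications/biconditionals: A → B as ¬A ∨ B.
  ¬((∀y P(y)) ∧ (¬(∃s J(s)) ∨ (∀z ¬P(z))))
Push ¬ through the quantifiers and connectives to reach negation normal form:
  (∃y ¬P(y)) ∨ (∃s J(s)) ∧ (∃z P(z))
All bound variables are already distinct, so no renaming is needed.
Pull the quantifiers to the front (each side's bound variable is not free in the other side):
  ∃y ∃s ∃z (¬P(y) ∨ J(s) ∧ P(z))
The prefix is ∃y ∃s ∃z: 0 universal, 3 existential.

3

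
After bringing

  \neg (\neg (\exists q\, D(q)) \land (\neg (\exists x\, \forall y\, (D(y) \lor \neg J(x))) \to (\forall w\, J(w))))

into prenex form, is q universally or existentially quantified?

Eliminate → and ↔ using ¬ and ∨.
  \neg (\neg (\exists q\, D(q)) \land (\neg \neg (\exists x\, \forall y\, (D(y) \lor \neg J(x))) \lor (\forall w\, J(w))))
Drive negations inward (¬∀x A ≡ ∃x ¬A, ¬∃x A ≡ ∀x ¬A, De Morgan for ∧/∨):
  (\exists q\, D(q)) \lor (\forall x\, \exists y\, (\neg D(y) \land J(x))) \land (\exists w\, \neg J(w))
Finally move all quantifiers to the prefix:
  \exists q\, \forall x\, \exists y\, \exists w\, (D(q) \lor \neg D(y) \land J(x) \land \neg J(w))
The quantifier \exists q sits under an even number of negations (counting the antecedent side of each →), so it remains existential.

existential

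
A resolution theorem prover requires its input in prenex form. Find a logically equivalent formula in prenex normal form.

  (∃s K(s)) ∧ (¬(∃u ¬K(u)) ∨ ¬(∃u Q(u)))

∃s ∀u ∀p (K(s) ∧ (K(u) ∨ ¬Q(p)))

Move each ¬ inward, flipping quantifiers it crosses:
  (∃s K(s)) ∧ ((∀u K(u)) ∨ (∀u ¬Q(u)))
Standardize variables apart so no two quantifiers bind the same name: u↦p.
  (∃s K(s)) ∧ ((∀u K(u)) ∨ (∀p ¬Q(p)))
Extract every quantifier outward, since the variables are now distinct and don't occur free across branches:
  ∃s ∀u ∀p (K(s) ∧ (K(u) ∨ ¬Q(p)))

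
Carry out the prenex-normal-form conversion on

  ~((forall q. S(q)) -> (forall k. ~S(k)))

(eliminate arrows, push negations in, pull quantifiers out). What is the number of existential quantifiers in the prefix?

Eliminate → and ↔ using ¬ and ∨.
  ~(~(forall q. S(q)) | (forall k. ~S(k)))
Drive negations inward (¬∀x A ≡ ∃x ¬A, ¬∃x A ≡ ∀x ¬A, De Morgan for ∧/∨):
  (forall q. S(q)) & (exists k. S(k))
All bound variables are already distinct, so no renaming is needed.
Finally move all quantifiers to the prefix:
  forall q. exists k. (S(q) & S(k))
The prefix is forall q exists k: 1 universal, 1 existential.

1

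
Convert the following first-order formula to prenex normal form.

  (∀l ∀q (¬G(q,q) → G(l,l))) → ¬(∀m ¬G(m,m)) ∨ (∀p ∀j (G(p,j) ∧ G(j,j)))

∃l ∃q ∃m ∀p ∀j (¬G(q,q) ∧ ¬G(l,l) ∨ G(m,m) ∨ G(p,j) ∧ G(j,j))

Eliminate → and ↔ using ¬ and ∨.
  ¬(∀l ∀q (¬¬G(q,q) ∨ G(l,l))) ∨ ¬(∀m ¬G(m,m)) ∨ (∀p ∀j (G(p,j) ∧ G(j,j)))
Drive negations inward (¬∀x A ≡ ∃x ¬A, ¬∃x A ≡ ∀x ¬A, De Morgan for ∧/∨):
  (∃l ∃q (¬G(q,q) ∧ ¬G(l,l))) ∨ (∃m G(m,m)) ∨ (∀p ∀j (G(p,j) ∧ G(j,j)))
Extract every quantifier outward, since the variables are now distinct and don't occur free across branches:
  ∃l ∃q ∃m ∀p ∀j (¬G(q,q) ∧ ¬G(l,l) ∨ G(m,m) ∨ G(p,j) ∧ G(j,j))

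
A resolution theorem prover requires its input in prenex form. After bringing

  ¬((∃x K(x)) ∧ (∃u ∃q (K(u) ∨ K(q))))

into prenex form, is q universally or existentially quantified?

Move each ¬ inward, flipping quantifiers it crosses:
  (∀x ¬K(x)) ∨ (∀u ∀q (¬K(u) ∧ ¬K(q)))
All bound variables are already distinct, so no renaming is needed.
Finally move all quantifiers to the prefix:
  ∀x ∀u ∀q (¬K(x) ∨ ¬K(u) ∧ ¬K(q))
The quantifier ∃q sits under an odd number of negations, so it flips to ∀q.

universal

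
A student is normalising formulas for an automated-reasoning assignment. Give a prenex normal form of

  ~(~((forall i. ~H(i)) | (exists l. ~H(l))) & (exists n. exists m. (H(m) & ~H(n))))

forall i. exists l. forall n. forall m. (~H(i) | ~H(l) | ~H(m) | H(n))

Move each ¬ inward, flipping quantifiers it crosses:
  (forall i. ~H(i)) | (exists l. ~H(l)) | (forall n. forall m. (~H(m) | H(n)))
Pull the quantifiers to the front (each side's bound variable is not free in the other side):
  forall i. exists l. forall n. forall m. (~H(i) | ~H(l) | ~H(m) | H(n))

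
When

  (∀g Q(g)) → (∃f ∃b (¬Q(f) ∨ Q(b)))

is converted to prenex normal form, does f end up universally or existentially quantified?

existential

Eliminate → and ↔ using ¬ and ∨.
  ¬(∀g Q(g)) ∨ (∃f ∃b (¬Q(f) ∨ Q(b)))
Move each ¬ inward, flipping quantifiers it crosses:
  (∃g ¬Q(g)) ∨ (∃f ∃b (¬Q(f) ∨ Q(b)))
Finally move all quantifiers to the prefix:
  ∃g ∃f ∃b (¬Q(g) ∨ ¬Q(f) ∨ Q(b))
The quantifier ∃f sits under an even number of negations (counting the antecedent side of each →), so it remains existential.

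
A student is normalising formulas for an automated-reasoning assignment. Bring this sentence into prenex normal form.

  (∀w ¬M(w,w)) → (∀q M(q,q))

Eliminate → and ↔ using ¬ and ∨.
  ¬(∀w ¬M(w,w)) ∨ (∀q M(q,q))
Drive negations inward (¬∀x A ≡ ∃x ¬A, ¬∃x A ≡ ∀x ¬A, De Morgan for ∧/∨):
  (∃w M(w,w)) ∨ (∀q M(q,q))
All bound variables are already distinct, so no renaming is needed.
Pull the quantifiers to the front (each side's bound variable is not free in the other side):
  ∃w ∀q (M(w,w) ∨ M(q,q))

∃w ∀q (M(w,w) ∨ M(q,q))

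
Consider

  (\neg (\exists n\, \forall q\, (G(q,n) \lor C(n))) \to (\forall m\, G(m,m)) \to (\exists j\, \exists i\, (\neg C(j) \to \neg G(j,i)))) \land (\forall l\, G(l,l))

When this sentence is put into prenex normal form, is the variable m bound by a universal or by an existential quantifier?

existential

Rewrite implications/biconditionals: A → B as ¬A ∨ B.
  (\neg \neg (\exists n\, \forall q\, (G(q,n) \lor C(n))) \lor \neg (\forall m\, G(m,m)) \lor (\exists j\, \exists i\, (\neg \neg C(j) \lor \neg G(j,i)))) \land (\forall l\, G(l,l))
Drive negations inward (¬∀x A ≡ ∃x ¬A, ¬∃x A ≡ ∀x ¬A, De Morgan for ∧/∨):
  ((\exists n\, \forall q\, (G(q,n) \lor C(n))) \lor (\exists m\, \neg G(m,m)) \lor (\exists j\, \exists i\, (C(j) \lor \neg G(j,i)))) \land (\forall l\, G(l,l))
Pull the quantifiers to the front (each side's bound variable is not free in the other side):
  \exists n\, \forall q\, \exists m\, \exists j\, \exists i\, \forall l\, ((G(q,n) \lor C(n) \lor \neg G(m,m) \lor C(j) \lor \neg G(j,i)) \land G(l,l))
The quantifier \forall m sits under an odd number of negations (counting the antecedent side of each →), so it flips to \exists m.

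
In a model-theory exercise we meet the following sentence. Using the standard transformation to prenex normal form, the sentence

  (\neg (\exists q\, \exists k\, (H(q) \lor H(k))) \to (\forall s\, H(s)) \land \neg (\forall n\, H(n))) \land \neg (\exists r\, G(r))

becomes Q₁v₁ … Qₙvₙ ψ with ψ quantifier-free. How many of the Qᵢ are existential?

Rewrite implications/biconditionals: A → B as ¬A ∨ B.
  (\neg \neg (\exists q\, \exists k\, (H(q) \lor H(k))) \lor (\forall s\, H(s)) \land \neg (\forall n\, H(n))) \land \neg (\exists r\, G(r))
Drive negations inward (¬∀x A ≡ ∃x ¬A, ¬∃x A ≡ ∀x ¬A, De Morgan for ∧/∨):
  ((\exists q\, \exists k\, (H(q) \lor H(k))) \lor (\forall s\, H(s)) \land (\exists n\, \neg H(n))) \land (\forall r\, \neg G(r))
All bound variables are already distinct, so no renaming is needed.
Pull the quantifiers to the front (each side's bound variable is not free in the other side):
  \exists q\, \exists k\, \forall s\, \exists n\, \forall r\, ((H(q) \lor H(k) \lor H(s) \land \neg H(n)) \land \neg G(r))
The prefix is \exists q \exists k \forall s \exists n \forall r: 2 universal, 3 existential.

3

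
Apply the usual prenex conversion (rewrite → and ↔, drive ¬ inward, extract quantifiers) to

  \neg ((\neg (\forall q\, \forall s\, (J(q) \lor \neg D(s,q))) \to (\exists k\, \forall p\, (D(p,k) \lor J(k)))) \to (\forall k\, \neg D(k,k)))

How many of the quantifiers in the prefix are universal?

3

Eliminate → and ↔ using ¬ and ∨.
  \neg (\neg (\neg \neg (\forall q\, \forall s\, (J(q) \lor \neg D(s,q))) \lor (\exists k\, \forall p\, (D(p,k) \lor J(k)))) \lor (\forall k\, \neg D(k,k)))
Push ¬ through the quantifiers and connectives to reach negation normal form:
  ((\forall q\, \forall s\, (J(q) \lor \neg D(s,q))) \lor (\exists k\, \forall p\, (D(p,k) \lor J(k)))) \land (\exists k\, D(k,k))
Rename bound variables to avoid capture: k↦x.
  ((\forall q\, \forall s\, (J(q) \lor \neg D(s,q))) \lor (\exists k\, \forall p\, (D(p,k) \lor J(k)))) \land (\exists x\, D(x,x))
Pull the quantifiers to the front (each side's bound variable is not free in the other side):
  \forall q\, \forall s\, \exists k\, \forall p\, \exists x\, ((J(q) \lor \neg D(s,q) \lor D(p,k) \lor J(k)) \land D(x,x))
The prefix is \forall q \forall s \exists k \forall p \exists x: 3 universal, 2 existential.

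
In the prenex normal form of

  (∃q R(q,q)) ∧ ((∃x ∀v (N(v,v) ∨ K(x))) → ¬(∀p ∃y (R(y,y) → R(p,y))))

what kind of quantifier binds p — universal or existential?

existential

First replace A → B with ¬A ∨ B.
  (∃q R(q,q)) ∧ (¬(∃x ∀v (N(v,v) ∨ K(x))) ∨ ¬(∀p ∃y (¬R(y,y) ∨ R(p,y))))
Move each ¬ inward, flipping quantifiers it crosses:
  (∃q R(q,q)) ∧ ((∀x ∃v (¬N(v,v) ∧ ¬K(x))) ∨ (∃p ∀y (R(y,y) ∧ ¬R(p,y))))
All bound variables are already distinct, so no renaming is needed.
Finally move all quantifiers to the prefix:
  ∃q ∀x ∃v ∃p ∀y (R(q,q) ∧ (¬N(v,v) ∧ ¬K(x) ∨ R(y,y) ∧ ¬R(p,y)))
The quantifier ∀p sits under an odd number of negations (counting the antecedent side of each →), so it flips to ∃p.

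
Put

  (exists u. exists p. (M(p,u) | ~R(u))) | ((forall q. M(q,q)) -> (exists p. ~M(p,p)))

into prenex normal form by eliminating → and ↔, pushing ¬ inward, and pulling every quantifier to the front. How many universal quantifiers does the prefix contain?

Rewrite implications/biconditionals: A → B as ¬A ∨ B.
  (exists u. exists p. (M(p,u) | ~R(u))) | ~(forall q. M(q,q)) | (exists p. ~M(p,p))
Drive negations inward (¬∀x A ≡ ∃x ¬A, ¬∃x A ≡ ∀x ¬A, De Morgan for ∧/∨):
  (exists u. exists p. (M(p,u) | ~R(u))) | (exists q. ~M(q,q)) | (exists p. ~M(p,p))
Standardize variables apart so no two quantifiers bind the same name: p↦v1.
  (exists u. exists p. (M(p,u) | ~R(u))) | (exists q. ~M(q,q)) | (exists v1. ~M(v1,v1))
Finally move all quantifiers to the prefix:
  exists u. exists p. exists q. exists v1. (M(p,u) | ~R(u) | ~M(q,q) | ~M(v1,v1))
The prefix is exists u exists p exists q exists v1: 0 universal, 4 existential.

0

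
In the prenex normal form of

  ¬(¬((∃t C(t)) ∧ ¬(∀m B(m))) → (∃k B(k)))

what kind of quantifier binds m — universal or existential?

First replace A → B with ¬A ∨ B.
  ¬(¬¬((∃t C(t)) ∧ ¬(∀m B(m))) ∨ (∃k B(k)))
Move each ¬ inward, flipping quantifiers it crosses:
  ((∀t ¬C(t)) ∨ (∀m B(m))) ∧ (∀k ¬B(k))
All bound variables are already distinct, so no renaming is needed.
Extract every quantifier outward, since the variables are now distinct and don't occur free across branches:
  ∀t ∀m ∀k ((¬C(t) ∨ B(m)) ∧ ¬B(k))
The quantifier ∀m sits under an even number of negations (counting the antecedent side of each →), so it remains universal.

universal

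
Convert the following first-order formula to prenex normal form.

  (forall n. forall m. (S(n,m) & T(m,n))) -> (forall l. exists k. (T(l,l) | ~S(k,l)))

exists n. exists m. forall l. exists k. (~S(n,m) | ~T(m,n) | T(l,l) | ~S(k,l))

Rewrite implications/biconditionals: A → B as ¬A ∨ B.
  ~(forall n. forall m. (S(n,m) & T(m,n))) | (forall l. exists k. (T(l,l) | ~S(k,l)))
Push ¬ through the quantifiers and connectives to reach negation normal form:
  (exists n. exists m. (~S(n,m) | ~T(m,n))) | (forall l. exists k. (T(l,l) | ~S(k,l)))
All bound variables are already distinct, so no renaming is needed.
Finally move all quantifiers to the prefix:
  exists n. exists m. forall l. exists k. (~S(n,m) | ~T(m,n) | T(l,l) | ~S(k,l))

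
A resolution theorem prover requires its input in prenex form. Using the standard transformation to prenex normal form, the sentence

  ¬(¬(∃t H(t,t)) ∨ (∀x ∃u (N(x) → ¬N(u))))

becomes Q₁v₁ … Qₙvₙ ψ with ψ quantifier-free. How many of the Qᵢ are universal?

1

Rewrite implications/biconditionals: A → B as ¬A ∨ B.
  ¬(¬(∃t H(t,t)) ∨ (∀x ∃u (¬N(x) ∨ ¬N(u))))
Push ¬ through the quantifiers and connectives to reach negation normal form:
  (∃t H(t,t)) ∧ (∃x ∀u (N(x) ∧ N(u)))
All bound variables are already distinct, so no renaming is needed.
Finally move all quantifiers to the prefix:
  ∃t ∃x ∀u (H(t,t) ∧ N(x) ∧ N(u))
The prefix is ∃t ∃x ∀u: 1 universal, 2 existential.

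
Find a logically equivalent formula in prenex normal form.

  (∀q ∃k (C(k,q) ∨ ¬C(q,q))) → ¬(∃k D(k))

∃q ∀k ∀v1 (¬C(k,q) ∧ C(q,q) ∨ ¬D(v1))

First replace A → B with ¬A ∨ B.
  ¬(∀q ∃k (C(k,q) ∨ ¬C(q,q))) ∨ ¬(∃k D(k))
Drive negations inward (¬∀x A ≡ ∃x ¬A, ¬∃x A ≡ ∀x ¬A, De Morgan for ∧/∨):
  (∃q ∀k (¬C(k,q) ∧ C(q,q))) ∨ (∀k ¬D(k))
Standardize variables apart so no two quantifiers bind the same name: k↦v1.
  (∃q ∀k (¬C(k,q) ∧ C(q,q))) ∨ (∀v1 ¬D(v1))
Pull the quantifiers to the front (each side's bound variable is not free in the other side):
  ∃q ∀k ∀v1 (¬C(k,q) ∧ C(q,q) ∨ ¬D(v1))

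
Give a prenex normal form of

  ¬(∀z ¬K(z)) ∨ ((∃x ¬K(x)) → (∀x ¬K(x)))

∃z ∀x ∀u1 (K(z) ∨ K(x) ∨ ¬K(u1))

Rewrite implications/biconditionals: A → B as ¬A ∨ B.
  ¬(∀z ¬K(z)) ∨ ¬(∃x ¬K(x)) ∨ (∀x ¬K(x))
Drive negations inward (¬∀x A ≡ ∃x ¬A, ¬∃x A ≡ ∀x ¬A, De Morgan for ∧/∨):
  (∃z K(z)) ∨ (∀x K(x)) ∨ (∀x ¬K(x))
Standardize variables apart so no two quantifiers bind the same name: x↦u1.
  (∃z K(z)) ∨ (∀x K(x)) ∨ (∀u1 ¬K(u1))
Finally move all quantifiers to the prefix:
  ∃z ∀x ∀u1 (K(z) ∨ K(x) ∨ ¬K(u1))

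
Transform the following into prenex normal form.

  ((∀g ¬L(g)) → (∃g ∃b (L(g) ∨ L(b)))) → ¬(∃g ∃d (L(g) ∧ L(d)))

First replace A → B with ¬A ∨ B.
  ¬(¬(∀g ¬L(g)) ∨ (∃g ∃b (L(g) ∨ L(b)))) ∨ ¬(∃g ∃d (L(g) ∧ L(d)))
Drive negations inward (¬∀x A ≡ ∃x ¬A, ¬∃x A ≡ ∀x ¬A, De Morgan for ∧/∨):
  (∀g ¬L(g)) ∧ (∀g ∀b (¬L(g) ∧ ¬L(b))) ∨ (∀g ∀d (¬L(g) ∨ ¬L(d)))
Rename bound variables to avoid capture: g↦y1, g↦u.
  (∀g ¬L(g)) ∧ (∀y1 ∀b (¬L(y1) ∧ ¬L(b))) ∨ (∀u ∀d (¬L(u) ∨ ¬L(d)))
Pull the quantifiers to the front (each side's bound variable is not free in the other side):
  ∀g ∀y1 ∀b ∀u ∀d (¬L(g) ∧ ¬L(y1) ∧ ¬L(b) ∨ ¬L(u) ∨ ¬L(d))

∀g ∀y1 ∀b ∀u ∀d (¬L(g) ∧ ¬L(y1) ∧ ¬L(b) ∨ ¬L(u) ∨ ¬L(d))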